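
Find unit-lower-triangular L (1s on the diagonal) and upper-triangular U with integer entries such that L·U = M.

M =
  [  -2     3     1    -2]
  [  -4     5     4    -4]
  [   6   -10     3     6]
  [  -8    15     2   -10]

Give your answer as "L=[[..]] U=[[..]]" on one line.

L=[[1,0,0,0],[2,1,0,0],[-3,1,1,0],[4,-3,1,1]] U=[[-2,3,1,-2],[0,-1,2,0],[0,0,4,0],[0,0,0,-2]]

  R1 -= 2·R0 → [0,-1,2,0]
  R2 -= -3·R0 → [0,-1,6,0]
  R3 -= 4·R0 → [0,3,-2,-2]
  R2 -= 1·R1 → [0,0,4,0]
  R3 -= -3·R1 → [0,0,4,-2]
  R3 -= 1·R2 → [0,0,0,-2]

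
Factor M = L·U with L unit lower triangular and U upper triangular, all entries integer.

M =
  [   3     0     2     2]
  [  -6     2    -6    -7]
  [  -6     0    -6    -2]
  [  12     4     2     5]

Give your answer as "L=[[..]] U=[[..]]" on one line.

  r1 -= -2·r0 → [0,2,-2,-3]
  r2 -= -2·r0 → [0,0,-2,2]
  r3 -= 4·r0 → [0,4,-6,-3]
  r2 -= 0·r1 → [0,0,-2,2]
  r3 -= 2·r1 → [0,0,-2,3]
  r3 -= 1·r2 → [0,0,0,1]

L=[[1,0,0,0],[-2,1,0,0],[-2,0,1,0],[4,2,1,1]] U=[[3,0,2,2],[0,2,-2,-3],[0,0,-2,2],[0,0,0,1]]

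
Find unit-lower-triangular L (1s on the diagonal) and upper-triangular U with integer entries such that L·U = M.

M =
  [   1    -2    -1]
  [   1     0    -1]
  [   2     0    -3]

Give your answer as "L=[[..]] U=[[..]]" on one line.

L=[[1,0,0],[1,1,0],[2,2,1]] U=[[1,-2,-1],[0,2,0],[0,0,-1]]

  R1 -= 1·R0 → [0,2,0]
  R2 -= 2·R0 → [0,4,-1]
  R2 -= 2·R1 → [0,0,-1]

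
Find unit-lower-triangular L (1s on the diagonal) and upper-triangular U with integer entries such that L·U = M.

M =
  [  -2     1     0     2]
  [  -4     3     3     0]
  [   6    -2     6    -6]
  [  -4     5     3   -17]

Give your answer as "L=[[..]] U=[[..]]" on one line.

L=[[1,0,0,0],[2,1,0,0],[-3,1,1,0],[2,3,-2,1]] U=[[-2,1,0,2],[0,1,3,-4],[0,0,3,4],[0,0,0,-1]]

  R1 -= 2·R0 → [0,1,3,-4]
  R2 -= -3·R0 → [0,1,6,0]
  R3 -= 2·R0 → [0,3,3,-21]
  R2 -= 1·R1 → [0,0,3,4]
  R3 -= 3·R1 → [0,0,-6,-9]
  R3 -= -2·R2 → [0,0,0,-1]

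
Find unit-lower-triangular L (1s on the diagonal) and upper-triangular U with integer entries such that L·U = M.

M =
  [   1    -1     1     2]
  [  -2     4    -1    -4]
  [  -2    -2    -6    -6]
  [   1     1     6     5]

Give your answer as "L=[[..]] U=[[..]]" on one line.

L=[[1,0,0,0],[-2,1,0,0],[-2,-2,1,0],[1,1,-2,1]] U=[[1,-1,1,2],[0,2,1,0],[0,0,-2,-2],[0,0,0,-1]]

  row1 -= -2·row0 → [0,2,1,0]
  row2 -= -2·row0 → [0,-4,-4,-2]
  row3 -= 1·row0 → [0,2,5,3]
  row2 -= -2·row1 → [0,0,-2,-2]
  row3 -= 1·row1 → [0,0,4,3]
  row3 -= -2·row2 → [0,0,0,-1]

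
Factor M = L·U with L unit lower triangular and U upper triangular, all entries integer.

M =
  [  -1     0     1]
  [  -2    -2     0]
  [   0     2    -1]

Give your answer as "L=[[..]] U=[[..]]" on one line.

  row1 -= 2·row0 → [0,-2,-2]
  row2 -= 0·row0 → [0,2,-1]
  row2 -= -1·row1 → [0,0,-3]

L=[[1,0,0],[2,1,0],[0,-1,1]] U=[[-1,0,1],[0,-2,-2],[0,0,-3]]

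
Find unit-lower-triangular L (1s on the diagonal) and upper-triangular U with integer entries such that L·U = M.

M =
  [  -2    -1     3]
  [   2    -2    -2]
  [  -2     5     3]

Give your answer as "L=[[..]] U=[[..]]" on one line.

L=[[1,0,0],[-1,1,0],[1,-2,1]] U=[[-2,-1,3],[0,-3,1],[0,0,2]]

  r1 -= -1·r0 → [0,-3,1]
  r2 -= 1·r0 → [0,6,0]
  r2 -= -2·r1 → [0,0,2]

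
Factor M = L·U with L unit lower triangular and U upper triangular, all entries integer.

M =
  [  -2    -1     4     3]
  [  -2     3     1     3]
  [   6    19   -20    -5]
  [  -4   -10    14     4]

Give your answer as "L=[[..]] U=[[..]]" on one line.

  row1 -= 1·row0 → [0,4,-3,0]
  row2 -= -3·row0 → [0,16,-8,4]
  row3 -= 2·row0 → [0,-8,6,-2]
  row2 -= 4·row1 → [0,0,4,4]
  row3 -= -2·row1 → [0,0,0,-2]
  row3 -= 0·row2 → [0,0,0,-2]

L=[[1,0,0,0],[1,1,0,0],[-3,4,1,0],[2,-2,0,1]] U=[[-2,-1,4,3],[0,4,-3,0],[0,0,4,4],[0,0,0,-2]]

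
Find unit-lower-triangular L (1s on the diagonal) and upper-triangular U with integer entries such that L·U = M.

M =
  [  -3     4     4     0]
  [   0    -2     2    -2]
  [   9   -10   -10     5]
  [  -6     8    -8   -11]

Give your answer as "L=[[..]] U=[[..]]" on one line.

  row1 -= 0·row0 → [0,-2,2,-2]
  row2 -= -3·row0 → [0,2,2,5]
  row3 -= 2·row0 → [0,0,-16,-11]
  row2 -= -1·row1 → [0,0,4,3]
  row3 -= 0·row1 → [0,0,-16,-11]
  row3 -= -4·row2 → [0,0,0,1]

L=[[1,0,0,0],[0,1,0,0],[-3,-1,1,0],[2,0,-4,1]] U=[[-3,4,4,0],[0,-2,2,-2],[0,0,4,3],[0,0,0,1]]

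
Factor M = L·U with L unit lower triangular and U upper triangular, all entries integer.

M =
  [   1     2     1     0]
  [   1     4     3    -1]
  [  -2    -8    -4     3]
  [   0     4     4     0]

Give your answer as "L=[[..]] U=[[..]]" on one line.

  R1 -= 1·R0 → [0,2,2,-1]
  R2 -= -2·R0 → [0,-4,-2,3]
  R3 -= 0·R0 → [0,4,4,0]
  R2 -= -2·R1 → [0,0,2,1]
  R3 -= 2·R1 → [0,0,0,2]
  R3 -= 0·R2 → [0,0,0,2]

L=[[1,0,0,0],[1,1,0,0],[-2,-2,1,0],[0,2,0,1]] U=[[1,2,1,0],[0,2,2,-1],[0,0,2,1],[0,0,0,2]]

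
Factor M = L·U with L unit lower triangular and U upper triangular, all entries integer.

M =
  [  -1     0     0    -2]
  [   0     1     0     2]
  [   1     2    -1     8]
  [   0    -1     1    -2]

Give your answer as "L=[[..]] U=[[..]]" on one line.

  r1 -= 0·r0 → [0,1,0,2]
  r2 -= -1·r0 → [0,2,-1,6]
  r3 -= 0·r0 → [0,-1,1,-2]
  r2 -= 2·r1 → [0,0,-1,2]
  r3 -= -1·r1 → [0,0,1,0]
  r3 -= -1·r2 → [0,0,0,2]

L=[[1,0,0,0],[0,1,0,0],[-1,2,1,0],[0,-1,-1,1]] U=[[-1,0,0,-2],[0,1,0,2],[0,0,-1,2],[0,0,0,2]]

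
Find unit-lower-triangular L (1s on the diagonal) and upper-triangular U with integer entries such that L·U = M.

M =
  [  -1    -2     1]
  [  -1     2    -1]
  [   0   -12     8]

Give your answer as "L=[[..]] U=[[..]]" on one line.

L=[[1,0,0],[1,1,0],[0,-3,1]] U=[[-1,-2,1],[0,4,-2],[0,0,2]]

  r1 -= 1·r0 → [0,4,-2]
  r2 -= 0·r0 → [0,-12,8]
  r2 -= -3·r1 → [0,0,2]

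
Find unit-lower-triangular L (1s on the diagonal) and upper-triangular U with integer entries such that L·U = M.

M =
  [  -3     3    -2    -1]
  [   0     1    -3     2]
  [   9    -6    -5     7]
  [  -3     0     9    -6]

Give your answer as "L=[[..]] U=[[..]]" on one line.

  row1 -= 0·row0 → [0,1,-3,2]
  row2 -= -3·row0 → [0,3,-11,4]
  row3 -= 1·row0 → [0,-3,11,-5]
  row2 -= 3·row1 → [0,0,-2,-2]
  row3 -= -3·row1 → [0,0,2,1]
  row3 -= -1·row2 → [0,0,0,-1]

L=[[1,0,0,0],[0,1,0,0],[-3,3,1,0],[1,-3,-1,1]] U=[[-3,3,-2,-1],[0,1,-3,2],[0,0,-2,-2],[0,0,0,-1]]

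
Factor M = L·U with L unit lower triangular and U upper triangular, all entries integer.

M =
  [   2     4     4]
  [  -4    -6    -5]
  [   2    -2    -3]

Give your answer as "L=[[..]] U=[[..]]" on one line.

  row1 -= -2·row0 → [0,2,3]
  row2 -= 1·row0 → [0,-6,-7]
  row2 -= -3·row1 → [0,0,2]

L=[[1,0,0],[-2,1,0],[1,-3,1]] U=[[2,4,4],[0,2,3],[0,0,2]]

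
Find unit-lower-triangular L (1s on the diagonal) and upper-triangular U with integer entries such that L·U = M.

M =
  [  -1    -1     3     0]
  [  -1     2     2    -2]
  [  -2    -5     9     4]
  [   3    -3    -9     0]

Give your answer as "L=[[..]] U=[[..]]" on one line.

  r1 -= 1·r0 → [0,3,-1,-2]
  r2 -= 2·r0 → [0,-3,3,4]
  r3 -= -3·r0 → [0,-6,0,0]
  r2 -= -1·r1 → [0,0,2,2]
  r3 -= -2·r1 → [0,0,-2,-4]
  r3 -= -1·r2 → [0,0,0,-2]

L=[[1,0,0,0],[1,1,0,0],[2,-1,1,0],[-3,-2,-1,1]] U=[[-1,-1,3,0],[0,3,-1,-2],[0,0,2,2],[0,0,0,-2]]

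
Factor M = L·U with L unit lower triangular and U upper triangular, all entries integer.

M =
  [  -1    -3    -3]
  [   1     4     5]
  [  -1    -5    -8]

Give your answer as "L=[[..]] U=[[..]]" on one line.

L=[[1,0,0],[-1,1,0],[1,-2,1]] U=[[-1,-3,-3],[0,1,2],[0,0,-1]]

  R1 -= -1·R0 → [0,1,2]
  R2 -= 1·R0 → [0,-2,-5]
  R2 -= -2·R1 → [0,0,-1]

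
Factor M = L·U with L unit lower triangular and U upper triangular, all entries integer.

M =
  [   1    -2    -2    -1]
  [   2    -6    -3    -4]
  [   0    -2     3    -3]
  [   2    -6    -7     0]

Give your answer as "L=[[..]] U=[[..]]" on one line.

  row1 -= 2·row0 → [0,-2,1,-2]
  row2 -= 0·row0 → [0,-2,3,-3]
  row3 -= 2·row0 → [0,-2,-3,2]
  row2 -= 1·row1 → [0,0,2,-1]
  row3 -= 1·row1 → [0,0,-4,4]
  row3 -= -2·row2 → [0,0,0,2]

L=[[1,0,0,0],[2,1,0,0],[0,1,1,0],[2,1,-2,1]] U=[[1,-2,-2,-1],[0,-2,1,-2],[0,0,2,-1],[0,0,0,2]]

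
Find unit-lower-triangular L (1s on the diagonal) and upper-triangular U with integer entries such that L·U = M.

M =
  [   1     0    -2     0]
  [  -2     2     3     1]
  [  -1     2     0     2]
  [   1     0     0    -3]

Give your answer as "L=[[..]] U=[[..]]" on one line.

  r1 -= -2·r0 → [0,2,-1,1]
  r2 -= -1·r0 → [0,2,-2,2]
  r3 -= 1·r0 → [0,0,2,-3]
  r2 -= 1·r1 → [0,0,-1,1]
  r3 -= 0·r1 → [0,0,2,-3]
  r3 -= -2·r2 → [0,0,0,-1]

L=[[1,0,0,0],[-2,1,0,0],[-1,1,1,0],[1,0,-2,1]] U=[[1,0,-2,0],[0,2,-1,1],[0,0,-1,1],[0,0,0,-1]]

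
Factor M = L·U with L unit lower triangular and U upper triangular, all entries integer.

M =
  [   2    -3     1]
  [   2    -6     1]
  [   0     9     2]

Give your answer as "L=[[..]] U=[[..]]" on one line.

L=[[1,0,0],[1,1,0],[0,-3,1]] U=[[2,-3,1],[0,-3,0],[0,0,2]]

  R1 -= 1·R0 → [0,-3,0]
  R2 -= 0·R0 → [0,9,2]
  R2 -= -3·R1 → [0,0,2]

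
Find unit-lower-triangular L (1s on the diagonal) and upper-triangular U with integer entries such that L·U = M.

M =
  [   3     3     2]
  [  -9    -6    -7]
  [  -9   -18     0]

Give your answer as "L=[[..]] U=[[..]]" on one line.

  r1 -= -3·r0 → [0,3,-1]
  r2 -= -3·r0 → [0,-9,6]
  r2 -= -3·r1 → [0,0,3]

L=[[1,0,0],[-3,1,0],[-3,-3,1]] U=[[3,3,2],[0,3,-1],[0,0,3]]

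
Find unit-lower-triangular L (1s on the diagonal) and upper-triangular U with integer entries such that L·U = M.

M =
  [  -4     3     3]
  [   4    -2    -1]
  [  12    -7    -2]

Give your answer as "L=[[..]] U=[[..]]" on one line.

L=[[1,0,0],[-1,1,0],[-3,2,1]] U=[[-4,3,3],[0,1,2],[0,0,3]]

  row1 -= -1·row0 → [0,1,2]
  row2 -= -3·row0 → [0,2,7]
  row2 -= 2·row1 → [0,0,3]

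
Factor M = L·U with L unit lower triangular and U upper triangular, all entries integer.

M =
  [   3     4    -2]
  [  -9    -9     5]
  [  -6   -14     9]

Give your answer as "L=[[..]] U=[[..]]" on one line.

L=[[1,0,0],[-3,1,0],[-2,-2,1]] U=[[3,4,-2],[0,3,-1],[0,0,3]]

  R1 -= -3·R0 → [0,3,-1]
  R2 -= -2·R0 → [0,-6,5]
  R2 -= -2·R1 → [0,0,3]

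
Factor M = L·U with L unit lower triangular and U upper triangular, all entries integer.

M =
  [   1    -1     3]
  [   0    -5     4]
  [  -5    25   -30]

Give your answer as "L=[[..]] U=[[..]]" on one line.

  r1 -= 0·r0 → [0,-5,4]
  r2 -= -5·r0 → [0,20,-15]
  r2 -= -4·r1 → [0,0,1]

L=[[1,0,0],[0,1,0],[-5,-4,1]] U=[[1,-1,3],[0,-5,4],[0,0,1]]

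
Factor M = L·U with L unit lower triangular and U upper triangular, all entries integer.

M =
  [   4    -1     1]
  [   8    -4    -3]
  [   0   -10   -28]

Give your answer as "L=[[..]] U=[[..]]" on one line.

L=[[1,0,0],[2,1,0],[0,5,1]] U=[[4,-1,1],[0,-2,-5],[0,0,-3]]

  R1 -= 2·R0 → [0,-2,-5]
  R2 -= 0·R0 → [0,-10,-28]
  R2 -= 5·R1 → [0,0,-3]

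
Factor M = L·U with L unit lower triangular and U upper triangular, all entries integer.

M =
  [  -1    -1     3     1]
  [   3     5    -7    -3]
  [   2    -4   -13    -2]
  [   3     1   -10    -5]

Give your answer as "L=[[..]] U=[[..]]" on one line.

  r1 -= -3·r0 → [0,2,2,0]
  r2 -= -2·r0 → [0,-6,-7,0]
  r3 -= -3·r0 → [0,-2,-1,-2]
  r2 -= -3·r1 → [0,0,-1,0]
  r3 -= -1·r1 → [0,0,1,-2]
  r3 -= -1·r2 → [0,0,0,-2]

L=[[1,0,0,0],[-3,1,0,0],[-2,-3,1,0],[-3,-1,-1,1]] U=[[-1,-1,3,1],[0,2,2,0],[0,0,-1,0],[0,0,0,-2]]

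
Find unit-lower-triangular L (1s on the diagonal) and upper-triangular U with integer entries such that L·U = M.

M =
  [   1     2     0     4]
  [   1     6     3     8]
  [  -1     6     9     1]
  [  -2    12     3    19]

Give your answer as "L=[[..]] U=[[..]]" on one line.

L=[[1,0,0,0],[1,1,0,0],[-1,2,1,0],[-2,4,-3,1]] U=[[1,2,0,4],[0,4,3,4],[0,0,3,-3],[0,0,0,2]]

  row1 -= 1·row0 → [0,4,3,4]
  row2 -= -1·row0 → [0,8,9,5]
  row3 -= -2·row0 → [0,16,3,27]
  row2 -= 2·row1 → [0,0,3,-3]
  row3 -= 4·row1 → [0,0,-9,11]
  row3 -= -3·row2 → [0,0,0,2]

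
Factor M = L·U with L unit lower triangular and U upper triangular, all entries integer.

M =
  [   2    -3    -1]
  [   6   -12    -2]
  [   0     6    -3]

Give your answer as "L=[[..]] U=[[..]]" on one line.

L=[[1,0,0],[3,1,0],[0,-2,1]] U=[[2,-3,-1],[0,-3,1],[0,0,-1]]

  R1 -= 3·R0 → [0,-3,1]
  R2 -= 0·R0 → [0,6,-3]
  R2 -= -2·R1 → [0,0,-1]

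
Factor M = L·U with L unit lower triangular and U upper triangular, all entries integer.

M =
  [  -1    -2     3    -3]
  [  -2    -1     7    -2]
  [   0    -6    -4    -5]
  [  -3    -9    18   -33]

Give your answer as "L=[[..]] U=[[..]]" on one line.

L=[[1,0,0,0],[2,1,0,0],[0,-2,1,0],[3,-1,-5,1]] U=[[-1,-2,3,-3],[0,3,1,4],[0,0,-2,3],[0,0,0,-5]]

  R1 -= 2·R0 → [0,3,1,4]
  R2 -= 0·R0 → [0,-6,-4,-5]
  R3 -= 3·R0 → [0,-3,9,-24]
  R2 -= -2·R1 → [0,0,-2,3]
  R3 -= -1·R1 → [0,0,10,-20]
  R3 -= -5·R2 → [0,0,0,-5]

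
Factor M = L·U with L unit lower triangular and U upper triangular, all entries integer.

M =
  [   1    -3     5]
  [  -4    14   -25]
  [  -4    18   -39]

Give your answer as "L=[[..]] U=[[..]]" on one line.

L=[[1,0,0],[-4,1,0],[-4,3,1]] U=[[1,-3,5],[0,2,-5],[0,0,-4]]

  R1 -= -4·R0 → [0,2,-5]
  R2 -= -4·R0 → [0,6,-19]
  R2 -= 3·R1 → [0,0,-4]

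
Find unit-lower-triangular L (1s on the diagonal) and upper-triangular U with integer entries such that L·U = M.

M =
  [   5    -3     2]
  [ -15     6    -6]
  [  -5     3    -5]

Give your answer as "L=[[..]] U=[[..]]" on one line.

L=[[1,0,0],[-3,1,0],[-1,0,1]] U=[[5,-3,2],[0,-3,0],[0,0,-3]]

  r1 -= -3·r0 → [0,-3,0]
  r2 -= -1·r0 → [0,0,-3]
  r2 -= 0·r1 → [0,0,-3]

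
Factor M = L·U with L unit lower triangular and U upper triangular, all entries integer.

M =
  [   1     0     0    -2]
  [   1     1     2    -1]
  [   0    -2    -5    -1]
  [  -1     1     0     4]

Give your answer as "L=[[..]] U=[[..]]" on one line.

  row1 -= 1·row0 → [0,1,2,1]
  row2 -= 0·row0 → [0,-2,-5,-1]
  row3 -= -1·row0 → [0,1,0,2]
  row2 -= -2·row1 → [0,0,-1,1]
  row3 -= 1·row1 → [0,0,-2,1]
  row3 -= 2·row2 → [0,0,0,-1]

L=[[1,0,0,0],[1,1,0,0],[0,-2,1,0],[-1,1,2,1]] U=[[1,0,0,-2],[0,1,2,1],[0,0,-1,1],[0,0,0,-1]]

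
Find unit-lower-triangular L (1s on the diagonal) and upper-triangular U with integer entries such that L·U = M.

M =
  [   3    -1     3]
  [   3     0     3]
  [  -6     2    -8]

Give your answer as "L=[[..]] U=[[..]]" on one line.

L=[[1,0,0],[1,1,0],[-2,0,1]] U=[[3,-1,3],[0,1,0],[0,0,-2]]

  row1 -= 1·row0 → [0,1,0]
  row2 -= -2·row0 → [0,0,-2]
  row2 -= 0·row1 → [0,0,-2]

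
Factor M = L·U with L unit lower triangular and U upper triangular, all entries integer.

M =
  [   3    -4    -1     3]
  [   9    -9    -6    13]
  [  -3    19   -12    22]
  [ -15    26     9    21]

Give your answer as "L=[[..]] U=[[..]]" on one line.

L=[[1,0,0,0],[3,1,0,0],[-1,5,1,0],[-5,2,5,1]] U=[[3,-4,-1,3],[0,3,-3,4],[0,0,2,5],[0,0,0,3]]

  row1 -= 3·row0 → [0,3,-3,4]
  row2 -= -1·row0 → [0,15,-13,25]
  row3 -= -5·row0 → [0,6,4,36]
  row2 -= 5·row1 → [0,0,2,5]
  row3 -= 2·row1 → [0,0,10,28]
  row3 -= 5·row2 → [0,0,0,3]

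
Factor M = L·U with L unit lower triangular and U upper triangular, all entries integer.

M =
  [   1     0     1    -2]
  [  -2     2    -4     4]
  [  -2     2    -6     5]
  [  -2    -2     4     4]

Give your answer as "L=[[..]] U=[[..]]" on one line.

  r1 -= -2·r0 → [0,2,-2,0]
  r2 -= -2·r0 → [0,2,-4,1]
  r3 -= -2·r0 → [0,-2,6,0]
  r2 -= 1·r1 → [0,0,-2,1]
  r3 -= -1·r1 → [0,0,4,0]
  r3 -= -2·r2 → [0,0,0,2]

L=[[1,0,0,0],[-2,1,0,0],[-2,1,1,0],[-2,-1,-2,1]] U=[[1,0,1,-2],[0,2,-2,0],[0,0,-2,1],[0,0,0,2]]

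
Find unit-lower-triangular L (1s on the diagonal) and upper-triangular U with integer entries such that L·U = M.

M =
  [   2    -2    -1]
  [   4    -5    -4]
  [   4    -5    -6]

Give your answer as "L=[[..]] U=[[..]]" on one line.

  row1 -= 2·row0 → [0,-1,-2]
  row2 -= 2·row0 → [0,-1,-4]
  row2 -= 1·row1 → [0,0,-2]

L=[[1,0,0],[2,1,0],[2,1,1]] U=[[2,-2,-1],[0,-1,-2],[0,0,-2]]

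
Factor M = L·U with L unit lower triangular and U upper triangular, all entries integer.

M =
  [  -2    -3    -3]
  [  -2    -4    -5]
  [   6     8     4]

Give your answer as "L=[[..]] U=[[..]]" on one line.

L=[[1,0,0],[1,1,0],[-3,1,1]] U=[[-2,-3,-3],[0,-1,-2],[0,0,-3]]

  row1 -= 1·row0 → [0,-1,-2]
  row2 -= -3·row0 → [0,-1,-5]
  row2 -= 1·row1 → [0,0,-3]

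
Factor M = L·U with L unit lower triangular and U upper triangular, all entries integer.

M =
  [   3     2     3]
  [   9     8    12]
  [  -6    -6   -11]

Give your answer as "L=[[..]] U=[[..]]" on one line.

  row1 -= 3·row0 → [0,2,3]
  row2 -= -2·row0 → [0,-2,-5]
  row2 -= -1·row1 → [0,0,-2]

L=[[1,0,0],[3,1,0],[-2,-1,1]] U=[[3,2,3],[0,2,3],[0,0,-2]]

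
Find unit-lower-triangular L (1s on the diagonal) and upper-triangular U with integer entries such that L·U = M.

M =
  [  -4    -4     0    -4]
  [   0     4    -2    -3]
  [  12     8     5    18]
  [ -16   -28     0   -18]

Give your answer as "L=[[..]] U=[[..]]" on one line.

  r1 -= 0·r0 → [0,4,-2,-3]
  r2 -= -3·r0 → [0,-4,5,6]
  r3 -= 4·r0 → [0,-12,0,-2]
  r2 -= -1·r1 → [0,0,3,3]
  r3 -= -3·r1 → [0,0,-6,-11]
  r3 -= -2·r2 → [0,0,0,-5]

L=[[1,0,0,0],[0,1,0,0],[-3,-1,1,0],[4,-3,-2,1]] U=[[-4,-4,0,-4],[0,4,-2,-3],[0,0,3,3],[0,0,0,-5]]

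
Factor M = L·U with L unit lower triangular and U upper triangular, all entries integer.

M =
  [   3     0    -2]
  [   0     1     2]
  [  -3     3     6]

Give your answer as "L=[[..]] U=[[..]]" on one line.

  r1 -= 0·r0 → [0,1,2]
  r2 -= -1·r0 → [0,3,4]
  r2 -= 3·r1 → [0,0,-2]

L=[[1,0,0],[0,1,0],[-1,3,1]] U=[[3,0,-2],[0,1,2],[0,0,-2]]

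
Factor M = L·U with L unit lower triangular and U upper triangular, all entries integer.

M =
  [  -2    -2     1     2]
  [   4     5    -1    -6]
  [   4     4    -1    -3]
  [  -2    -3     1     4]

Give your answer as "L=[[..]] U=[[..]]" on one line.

  r1 -= -2·r0 → [0,1,1,-2]
  r2 -= -2·r0 → [0,0,1,1]
  r3 -= 1·r0 → [0,-1,0,2]
  r2 -= 0·r1 → [0,0,1,1]
  r3 -= -1·r1 → [0,0,1,0]
  r3 -= 1·r2 → [0,0,0,-1]

L=[[1,0,0,0],[-2,1,0,0],[-2,0,1,0],[1,-1,1,1]] U=[[-2,-2,1,2],[0,1,1,-2],[0,0,1,1],[0,0,0,-1]]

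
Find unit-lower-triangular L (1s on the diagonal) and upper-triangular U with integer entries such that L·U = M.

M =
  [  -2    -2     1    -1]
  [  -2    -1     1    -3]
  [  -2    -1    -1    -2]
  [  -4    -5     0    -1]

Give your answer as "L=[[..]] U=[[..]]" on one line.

  row1 -= 1·row0 → [0,1,0,-2]
  row2 -= 1·row0 → [0,1,-2,-1]
  row3 -= 2·row0 → [0,-1,-2,1]
  row2 -= 1·row1 → [0,0,-2,1]
  row3 -= -1·row1 → [0,0,-2,-1]
  row3 -= 1·row2 → [0,0,0,-2]

L=[[1,0,0,0],[1,1,0,0],[1,1,1,0],[2,-1,1,1]] U=[[-2,-2,1,-1],[0,1,0,-2],[0,0,-2,1],[0,0,0,-2]]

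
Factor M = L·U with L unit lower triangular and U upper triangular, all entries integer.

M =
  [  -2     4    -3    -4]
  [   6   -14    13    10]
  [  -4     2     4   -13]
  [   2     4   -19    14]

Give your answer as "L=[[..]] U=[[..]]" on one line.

  R1 -= -3·R0 → [0,-2,4,-2]
  R2 -= 2·R0 → [0,-6,10,-5]
  R3 -= -1·R0 → [0,8,-22,10]
  R2 -= 3·R1 → [0,0,-2,1]
  R3 -= -4·R1 → [0,0,-6,2]
  R3 -= 3·R2 → [0,0,0,-1]

L=[[1,0,0,0],[-3,1,0,0],[2,3,1,0],[-1,-4,3,1]] U=[[-2,4,-3,-4],[0,-2,4,-2],[0,0,-2,1],[0,0,0,-1]]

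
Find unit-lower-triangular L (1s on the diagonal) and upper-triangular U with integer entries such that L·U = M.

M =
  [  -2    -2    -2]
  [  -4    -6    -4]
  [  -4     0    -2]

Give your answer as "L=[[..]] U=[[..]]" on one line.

  row1 -= 2·row0 → [0,-2,0]
  row2 -= 2·row0 → [0,4,2]
  row2 -= -2·row1 → [0,0,2]

L=[[1,0,0],[2,1,0],[2,-2,1]] U=[[-2,-2,-2],[0,-2,0],[0,0,2]]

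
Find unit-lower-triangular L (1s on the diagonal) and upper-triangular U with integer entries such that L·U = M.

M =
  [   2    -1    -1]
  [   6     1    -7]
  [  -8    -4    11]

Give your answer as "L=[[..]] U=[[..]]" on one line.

L=[[1,0,0],[3,1,0],[-4,-2,1]] U=[[2,-1,-1],[0,4,-4],[0,0,-1]]

  r1 -= 3·r0 → [0,4,-4]
  r2 -= -4·r0 → [0,-8,7]
  r2 -= -2·r1 → [0,0,-1]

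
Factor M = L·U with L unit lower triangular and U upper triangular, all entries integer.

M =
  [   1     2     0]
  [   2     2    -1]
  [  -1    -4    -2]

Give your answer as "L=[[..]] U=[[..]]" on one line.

  R1 -= 2·R0 → [0,-2,-1]
  R2 -= -1·R0 → [0,-2,-2]
  R2 -= 1·R1 → [0,0,-1]

L=[[1,0,0],[2,1,0],[-1,1,1]] U=[[1,2,0],[0,-2,-1],[0,0,-1]]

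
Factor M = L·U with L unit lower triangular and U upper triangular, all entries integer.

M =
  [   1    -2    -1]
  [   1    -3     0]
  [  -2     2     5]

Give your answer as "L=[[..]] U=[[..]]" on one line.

L=[[1,0,0],[1,1,0],[-2,2,1]] U=[[1,-2,-1],[0,-1,1],[0,0,1]]

  row1 -= 1·row0 → [0,-1,1]
  row2 -= -2·row0 → [0,-2,3]
  row2 -= 2·row1 → [0,0,1]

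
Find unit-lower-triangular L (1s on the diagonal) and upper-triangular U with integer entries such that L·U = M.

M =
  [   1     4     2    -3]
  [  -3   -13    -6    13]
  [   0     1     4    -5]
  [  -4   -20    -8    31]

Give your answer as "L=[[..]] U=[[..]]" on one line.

  r1 -= -3·r0 → [0,-1,0,4]
  r2 -= 0·r0 → [0,1,4,-5]
  r3 -= -4·r0 → [0,-4,0,19]
  r2 -= -1·r1 → [0,0,4,-1]
  r3 -= 4·r1 → [0,0,0,3]
  r3 -= 0·r2 → [0,0,0,3]

L=[[1,0,0,0],[-3,1,0,0],[0,-1,1,0],[-4,4,0,1]] U=[[1,4,2,-3],[0,-1,0,4],[0,0,4,-1],[0,0,0,3]]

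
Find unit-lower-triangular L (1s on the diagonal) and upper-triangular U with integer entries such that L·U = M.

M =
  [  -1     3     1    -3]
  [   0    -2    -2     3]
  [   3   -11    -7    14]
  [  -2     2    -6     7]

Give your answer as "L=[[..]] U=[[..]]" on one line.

L=[[1,0,0,0],[0,1,0,0],[-3,1,1,0],[2,2,2,1]] U=[[-1,3,1,-3],[0,-2,-2,3],[0,0,-2,2],[0,0,0,3]]

  row1 -= 0·row0 → [0,-2,-2,3]
  row2 -= -3·row0 → [0,-2,-4,5]
  row3 -= 2·row0 → [0,-4,-8,13]
  row2 -= 1·row1 → [0,0,-2,2]
  row3 -= 2·row1 → [0,0,-4,7]
  row3 -= 2·row2 → [0,0,0,3]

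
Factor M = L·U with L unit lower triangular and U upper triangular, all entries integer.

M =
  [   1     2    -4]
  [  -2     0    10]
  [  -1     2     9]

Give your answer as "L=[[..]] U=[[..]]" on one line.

L=[[1,0,0],[-2,1,0],[-1,1,1]] U=[[1,2,-4],[0,4,2],[0,0,3]]

  R1 -= -2·R0 → [0,4,2]
  R2 -= -1·R0 → [0,4,5]
  R2 -= 1·R1 → [0,0,3]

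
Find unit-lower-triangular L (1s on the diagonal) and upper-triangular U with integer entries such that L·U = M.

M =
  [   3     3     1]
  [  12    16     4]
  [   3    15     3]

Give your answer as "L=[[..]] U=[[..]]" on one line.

  R1 -= 4·R0 → [0,4,0]
  R2 -= 1·R0 → [0,12,2]
  R2 -= 3·R1 → [0,0,2]

L=[[1,0,0],[4,1,0],[1,3,1]] U=[[3,3,1],[0,4,0],[0,0,2]]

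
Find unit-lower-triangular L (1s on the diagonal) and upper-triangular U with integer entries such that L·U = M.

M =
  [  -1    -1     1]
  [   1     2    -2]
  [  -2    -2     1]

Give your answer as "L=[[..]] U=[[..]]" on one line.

L=[[1,0,0],[-1,1,0],[2,0,1]] U=[[-1,-1,1],[0,1,-1],[0,0,-1]]

  row1 -= -1·row0 → [0,1,-1]
  row2 -= 2·row0 → [0,0,-1]
  row2 -= 0·row1 → [0,0,-1]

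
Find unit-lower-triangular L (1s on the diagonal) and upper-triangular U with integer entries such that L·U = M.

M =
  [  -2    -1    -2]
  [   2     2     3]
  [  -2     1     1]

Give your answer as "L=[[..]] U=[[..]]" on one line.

  r1 -= -1·r0 → [0,1,1]
  r2 -= 1·r0 → [0,2,3]
  r2 -= 2·r1 → [0,0,1]

L=[[1,0,0],[-1,1,0],[1,2,1]] U=[[-2,-1,-2],[0,1,1],[0,0,1]]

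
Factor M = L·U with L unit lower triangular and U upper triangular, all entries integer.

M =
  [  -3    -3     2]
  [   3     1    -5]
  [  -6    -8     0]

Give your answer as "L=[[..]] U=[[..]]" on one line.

L=[[1,0,0],[-1,1,0],[2,1,1]] U=[[-3,-3,2],[0,-2,-3],[0,0,-1]]

  R1 -= -1·R0 → [0,-2,-3]
  R2 -= 2·R0 → [0,-2,-4]
  R2 -= 1·R1 → [0,0,-1]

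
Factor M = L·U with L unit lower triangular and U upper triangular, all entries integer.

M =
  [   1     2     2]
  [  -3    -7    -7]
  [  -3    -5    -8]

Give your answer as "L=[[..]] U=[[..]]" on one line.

  r1 -= -3·r0 → [0,-1,-1]
  r2 -= -3·r0 → [0,1,-2]
  r2 -= -1·r1 → [0,0,-3]

L=[[1,0,0],[-3,1,0],[-3,-1,1]] U=[[1,2,2],[0,-1,-1],[0,0,-3]]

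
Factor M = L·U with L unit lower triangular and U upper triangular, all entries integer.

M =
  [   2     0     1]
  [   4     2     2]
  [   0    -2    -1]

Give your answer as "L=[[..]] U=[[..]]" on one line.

L=[[1,0,0],[2,1,0],[0,-1,1]] U=[[2,0,1],[0,2,0],[0,0,-1]]

  row1 -= 2·row0 → [0,2,0]
  row2 -= 0·row0 → [0,-2,-1]
  row2 -= -1·row1 → [0,0,-1]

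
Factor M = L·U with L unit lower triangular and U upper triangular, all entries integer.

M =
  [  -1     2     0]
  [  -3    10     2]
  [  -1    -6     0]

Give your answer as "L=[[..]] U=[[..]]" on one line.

L=[[1,0,0],[3,1,0],[1,-2,1]] U=[[-1,2,0],[0,4,2],[0,0,4]]

  R1 -= 3·R0 → [0,4,2]
  R2 -= 1·R0 → [0,-8,0]
  R2 -= -2·R1 → [0,0,4]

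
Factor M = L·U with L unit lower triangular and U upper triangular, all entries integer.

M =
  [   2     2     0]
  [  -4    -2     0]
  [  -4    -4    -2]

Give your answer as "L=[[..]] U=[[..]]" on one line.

  r1 -= -2·r0 → [0,2,0]
  r2 -= -2·r0 → [0,0,-2]
  r2 -= 0·r1 → [0,0,-2]

L=[[1,0,0],[-2,1,0],[-2,0,1]] U=[[2,2,0],[0,2,0],[0,0,-2]]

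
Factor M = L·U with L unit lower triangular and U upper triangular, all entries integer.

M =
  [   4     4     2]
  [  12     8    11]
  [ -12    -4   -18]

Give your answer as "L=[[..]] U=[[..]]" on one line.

L=[[1,0,0],[3,1,0],[-3,-2,1]] U=[[4,4,2],[0,-4,5],[0,0,-2]]

  R1 -= 3·R0 → [0,-4,5]
  R2 -= -3·R0 → [0,8,-12]
  R2 -= -2·R1 → [0,0,-2]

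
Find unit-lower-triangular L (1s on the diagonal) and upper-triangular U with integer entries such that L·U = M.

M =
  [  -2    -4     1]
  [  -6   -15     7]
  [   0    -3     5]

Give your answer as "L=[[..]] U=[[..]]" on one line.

  row1 -= 3·row0 → [0,-3,4]
  row2 -= 0·row0 → [0,-3,5]
  row2 -= 1·row1 → [0,0,1]

L=[[1,0,0],[3,1,0],[0,1,1]] U=[[-2,-4,1],[0,-3,4],[0,0,1]]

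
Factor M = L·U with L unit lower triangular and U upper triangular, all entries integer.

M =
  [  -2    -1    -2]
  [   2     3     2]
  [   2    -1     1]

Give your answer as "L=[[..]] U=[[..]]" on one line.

  r1 -= -1·r0 → [0,2,0]
  r2 -= -1·r0 → [0,-2,-1]
  r2 -= -1·r1 → [0,0,-1]

L=[[1,0,0],[-1,1,0],[-1,-1,1]] U=[[-2,-1,-2],[0,2,0],[0,0,-1]]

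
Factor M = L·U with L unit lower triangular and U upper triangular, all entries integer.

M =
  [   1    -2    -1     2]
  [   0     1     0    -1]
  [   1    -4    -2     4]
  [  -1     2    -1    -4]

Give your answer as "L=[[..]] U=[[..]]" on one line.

L=[[1,0,0,0],[0,1,0,0],[1,-2,1,0],[-1,0,2,1]] U=[[1,-2,-1,2],[0,1,0,-1],[0,0,-1,0],[0,0,0,-2]]

  R1 -= 0·R0 → [0,1,0,-1]
  R2 -= 1·R0 → [0,-2,-1,2]
  R3 -= -1·R0 → [0,0,-2,-2]
  R2 -= -2·R1 → [0,0,-1,0]
  R3 -= 0·R1 → [0,0,-2,-2]
  R3 -= 2·R2 → [0,0,0,-2]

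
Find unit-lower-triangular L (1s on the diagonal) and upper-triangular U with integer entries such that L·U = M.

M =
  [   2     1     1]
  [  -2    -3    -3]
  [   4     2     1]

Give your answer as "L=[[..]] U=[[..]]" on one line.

L=[[1,0,0],[-1,1,0],[2,0,1]] U=[[2,1,1],[0,-2,-2],[0,0,-1]]

  r1 -= -1·r0 → [0,-2,-2]
  r2 -= 2·r0 → [0,0,-1]
  r2 -= 0·r1 → [0,0,-1]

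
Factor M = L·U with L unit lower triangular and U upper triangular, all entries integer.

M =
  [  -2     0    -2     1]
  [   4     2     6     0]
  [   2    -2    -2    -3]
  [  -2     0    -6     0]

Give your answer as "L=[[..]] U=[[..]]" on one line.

L=[[1,0,0,0],[-2,1,0,0],[-1,-1,1,0],[1,0,2,1]] U=[[-2,0,-2,1],[0,2,2,2],[0,0,-2,0],[0,0,0,-1]]

  row1 -= -2·row0 → [0,2,2,2]
  row2 -= -1·row0 → [0,-2,-4,-2]
  row3 -= 1·row0 → [0,0,-4,-1]
  row2 -= -1·row1 → [0,0,-2,0]
  row3 -= 0·row1 → [0,0,-4,-1]
  row3 -= 2·row2 → [0,0,0,-1]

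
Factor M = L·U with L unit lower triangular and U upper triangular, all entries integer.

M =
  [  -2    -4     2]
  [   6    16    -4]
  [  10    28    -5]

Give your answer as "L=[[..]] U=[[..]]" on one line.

L=[[1,0,0],[-3,1,0],[-5,2,1]] U=[[-2,-4,2],[0,4,2],[0,0,1]]

  r1 -= -3·r0 → [0,4,2]
  r2 -= -5·r0 → [0,8,5]
  r2 -= 2·r1 → [0,0,1]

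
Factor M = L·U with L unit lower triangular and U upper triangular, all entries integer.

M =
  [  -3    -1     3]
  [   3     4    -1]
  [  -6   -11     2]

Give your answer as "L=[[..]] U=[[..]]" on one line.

  row1 -= -1·row0 → [0,3,2]
  row2 -= 2·row0 → [0,-9,-4]
  row2 -= -3·row1 → [0,0,2]

L=[[1,0,0],[-1,1,0],[2,-3,1]] U=[[-3,-1,3],[0,3,2],[0,0,2]]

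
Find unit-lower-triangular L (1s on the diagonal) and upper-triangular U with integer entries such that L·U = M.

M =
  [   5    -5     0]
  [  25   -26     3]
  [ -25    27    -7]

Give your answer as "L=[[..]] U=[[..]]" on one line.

L=[[1,0,0],[5,1,0],[-5,-2,1]] U=[[5,-5,0],[0,-1,3],[0,0,-1]]

  r1 -= 5·r0 → [0,-1,3]
  r2 -= -5·r0 → [0,2,-7]
  r2 -= -2·r1 → [0,0,-1]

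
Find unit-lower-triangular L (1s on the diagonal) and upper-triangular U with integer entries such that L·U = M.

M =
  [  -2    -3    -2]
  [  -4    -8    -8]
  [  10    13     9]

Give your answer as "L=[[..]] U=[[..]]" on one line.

L=[[1,0,0],[2,1,0],[-5,1,1]] U=[[-2,-3,-2],[0,-2,-4],[0,0,3]]

  R1 -= 2·R0 → [0,-2,-4]
  R2 -= -5·R0 → [0,-2,-1]
  R2 -= 1·R1 → [0,0,3]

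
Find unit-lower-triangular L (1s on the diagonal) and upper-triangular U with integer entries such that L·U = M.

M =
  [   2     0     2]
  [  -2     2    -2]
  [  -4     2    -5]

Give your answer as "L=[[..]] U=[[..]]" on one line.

L=[[1,0,0],[-1,1,0],[-2,1,1]] U=[[2,0,2],[0,2,0],[0,0,-1]]

  r1 -= -1·r0 → [0,2,0]
  r2 -= -2·r0 → [0,2,-1]
  r2 -= 1·r1 → [0,0,-1]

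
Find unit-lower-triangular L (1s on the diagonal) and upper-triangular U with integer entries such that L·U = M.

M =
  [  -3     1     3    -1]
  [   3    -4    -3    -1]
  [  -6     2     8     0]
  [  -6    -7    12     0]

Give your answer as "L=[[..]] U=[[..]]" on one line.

L=[[1,0,0,0],[-1,1,0,0],[2,0,1,0],[2,3,3,1]] U=[[-3,1,3,-1],[0,-3,0,-2],[0,0,2,2],[0,0,0,2]]

  R1 -= -1·R0 → [0,-3,0,-2]
  R2 -= 2·R0 → [0,0,2,2]
  R3 -= 2·R0 → [0,-9,6,2]
  R2 -= 0·R1 → [0,0,2,2]
  R3 -= 3·R1 → [0,0,6,8]
  R3 -= 3·R2 → [0,0,0,2]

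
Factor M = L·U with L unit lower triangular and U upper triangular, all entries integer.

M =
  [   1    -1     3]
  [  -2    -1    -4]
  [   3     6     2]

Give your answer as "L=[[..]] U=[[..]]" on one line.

  r1 -= -2·r0 → [0,-3,2]
  r2 -= 3·r0 → [0,9,-7]
  r2 -= -3·r1 → [0,0,-1]

L=[[1,0,0],[-2,1,0],[3,-3,1]] U=[[1,-1,3],[0,-3,2],[0,0,-1]]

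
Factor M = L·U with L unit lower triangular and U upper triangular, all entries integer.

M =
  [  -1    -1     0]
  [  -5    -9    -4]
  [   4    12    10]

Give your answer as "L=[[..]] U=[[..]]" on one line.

L=[[1,0,0],[5,1,0],[-4,-2,1]] U=[[-1,-1,0],[0,-4,-4],[0,0,2]]

  R1 -= 5·R0 → [0,-4,-4]
  R2 -= -4·R0 → [0,8,10]
  R2 -= -2·R1 → [0,0,2]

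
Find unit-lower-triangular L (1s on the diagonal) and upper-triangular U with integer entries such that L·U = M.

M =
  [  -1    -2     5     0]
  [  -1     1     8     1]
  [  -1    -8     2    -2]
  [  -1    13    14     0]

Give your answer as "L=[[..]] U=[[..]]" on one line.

  row1 -= 1·row0 → [0,3,3,1]
  row2 -= 1·row0 → [0,-6,-3,-2]
  row3 -= 1·row0 → [0,15,9,0]
  row2 -= -2·row1 → [0,0,3,0]
  row3 -= 5·row1 → [0,0,-6,-5]
  row3 -= -2·row2 → [0,0,0,-5]

L=[[1,0,0,0],[1,1,0,0],[1,-2,1,0],[1,5,-2,1]] U=[[-1,-2,5,0],[0,3,3,1],[0,0,3,0],[0,0,0,-5]]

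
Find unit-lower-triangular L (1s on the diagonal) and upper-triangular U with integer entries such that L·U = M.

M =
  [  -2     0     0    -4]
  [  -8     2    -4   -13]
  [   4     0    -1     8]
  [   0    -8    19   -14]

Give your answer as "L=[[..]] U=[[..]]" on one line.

  R1 -= 4·R0 → [0,2,-4,3]
  R2 -= -2·R0 → [0,0,-1,0]
  R3 -= 0·R0 → [0,-8,19,-14]
  R2 -= 0·R1 → [0,0,-1,0]
  R3 -= -4·R1 → [0,0,3,-2]
  R3 -= -3·R2 → [0,0,0,-2]

L=[[1,0,0,0],[4,1,0,0],[-2,0,1,0],[0,-4,-3,1]] U=[[-2,0,0,-4],[0,2,-4,3],[0,0,-1,0],[0,0,0,-2]]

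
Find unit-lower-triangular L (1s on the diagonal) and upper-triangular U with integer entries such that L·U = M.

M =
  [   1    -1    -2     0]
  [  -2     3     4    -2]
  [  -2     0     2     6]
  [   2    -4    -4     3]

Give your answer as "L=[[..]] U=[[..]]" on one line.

  R1 -= -2·R0 → [0,1,0,-2]
  R2 -= -2·R0 → [0,-2,-2,6]
  R3 -= 2·R0 → [0,-2,0,3]
  R2 -= -2·R1 → [0,0,-2,2]
  R3 -= -2·R1 → [0,0,0,-1]
  R3 -= 0·R2 → [0,0,0,-1]

L=[[1,0,0,0],[-2,1,0,0],[-2,-2,1,0],[2,-2,0,1]] U=[[1,-1,-2,0],[0,1,0,-2],[0,0,-2,2],[0,0,0,-1]]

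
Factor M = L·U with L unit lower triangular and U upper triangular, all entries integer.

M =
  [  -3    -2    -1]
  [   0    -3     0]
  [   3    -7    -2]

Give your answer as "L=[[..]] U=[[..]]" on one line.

L=[[1,0,0],[0,1,0],[-1,3,1]] U=[[-3,-2,-1],[0,-3,0],[0,0,-3]]

  row1 -= 0·row0 → [0,-3,0]
  row2 -= -1·row0 → [0,-9,-3]
  row2 -= 3·row1 → [0,0,-3]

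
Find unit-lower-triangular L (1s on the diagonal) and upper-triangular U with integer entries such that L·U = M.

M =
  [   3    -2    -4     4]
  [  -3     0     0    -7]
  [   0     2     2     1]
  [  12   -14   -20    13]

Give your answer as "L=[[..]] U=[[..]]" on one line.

  row1 -= -1·row0 → [0,-2,-4,-3]
  row2 -= 0·row0 → [0,2,2,1]
  row3 -= 4·row0 → [0,-6,-4,-3]
  row2 -= -1·row1 → [0,0,-2,-2]
  row3 -= 3·row1 → [0,0,8,6]
  row3 -= -4·row2 → [0,0,0,-2]

L=[[1,0,0,0],[-1,1,0,0],[0,-1,1,0],[4,3,-4,1]] U=[[3,-2,-4,4],[0,-2,-4,-3],[0,0,-2,-2],[0,0,0,-2]]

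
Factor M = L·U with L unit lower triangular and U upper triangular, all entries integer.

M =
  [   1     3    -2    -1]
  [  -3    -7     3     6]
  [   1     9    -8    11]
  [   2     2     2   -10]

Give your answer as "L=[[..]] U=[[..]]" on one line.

  R1 -= -3·R0 → [0,2,-3,3]
  R2 -= 1·R0 → [0,6,-6,12]
  R3 -= 2·R0 → [0,-4,6,-8]
  R2 -= 3·R1 → [0,0,3,3]
  R3 -= -2·R1 → [0,0,0,-2]
  R3 -= 0·R2 → [0,0,0,-2]

L=[[1,0,0,0],[-3,1,0,0],[1,3,1,0],[2,-2,0,1]] U=[[1,3,-2,-1],[0,2,-3,3],[0,0,3,3],[0,0,0,-2]]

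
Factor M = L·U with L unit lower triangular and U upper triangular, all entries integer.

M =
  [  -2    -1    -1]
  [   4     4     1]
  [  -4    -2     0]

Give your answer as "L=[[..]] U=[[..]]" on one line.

L=[[1,0,0],[-2,1,0],[2,0,1]] U=[[-2,-1,-1],[0,2,-1],[0,0,2]]

  r1 -= -2·r0 → [0,2,-1]
  r2 -= 2·r0 → [0,0,2]
  r2 -= 0·r1 → [0,0,2]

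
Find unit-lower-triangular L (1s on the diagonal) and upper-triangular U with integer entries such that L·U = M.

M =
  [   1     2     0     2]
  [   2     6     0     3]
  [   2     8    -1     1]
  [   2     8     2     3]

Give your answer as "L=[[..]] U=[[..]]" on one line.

  R1 -= 2·R0 → [0,2,0,-1]
  R2 -= 2·R0 → [0,4,-1,-3]
  R3 -= 2·R0 → [0,4,2,-1]
  R2 -= 2·R1 → [0,0,-1,-1]
  R3 -= 2·R1 → [0,0,2,1]
  R3 -= -2·R2 → [0,0,0,-1]

L=[[1,0,0,0],[2,1,0,0],[2,2,1,0],[2,2,-2,1]] U=[[1,2,0,2],[0,2,0,-1],[0,0,-1,-1],[0,0,0,-1]]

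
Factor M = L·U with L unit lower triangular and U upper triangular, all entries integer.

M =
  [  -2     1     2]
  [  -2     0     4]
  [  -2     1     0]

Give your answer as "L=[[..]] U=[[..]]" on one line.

L=[[1,0,0],[1,1,0],[1,0,1]] U=[[-2,1,2],[0,-1,2],[0,0,-2]]

  row1 -= 1·row0 → [0,-1,2]
  row2 -= 1·row0 → [0,0,-2]
  row2 -= 0·row1 → [0,0,-2]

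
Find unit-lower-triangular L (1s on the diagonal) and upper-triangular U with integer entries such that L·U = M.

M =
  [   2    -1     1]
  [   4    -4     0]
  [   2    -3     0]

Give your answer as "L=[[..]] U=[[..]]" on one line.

  r1 -= 2·r0 → [0,-2,-2]
  r2 -= 1·r0 → [0,-2,-1]
  r2 -= 1·r1 → [0,0,1]

L=[[1,0,0],[2,1,0],[1,1,1]] U=[[2,-1,1],[0,-2,-2],[0,0,1]]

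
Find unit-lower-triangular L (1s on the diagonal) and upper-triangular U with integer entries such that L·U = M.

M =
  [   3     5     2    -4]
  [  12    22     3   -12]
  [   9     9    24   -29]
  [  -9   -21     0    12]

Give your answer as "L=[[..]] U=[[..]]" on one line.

L=[[1,0,0,0],[4,1,0,0],[3,-3,1,0],[-3,-3,-3,1]] U=[[3,5,2,-4],[0,2,-5,4],[0,0,3,-5],[0,0,0,-3]]

  row1 -= 4·row0 → [0,2,-5,4]
  row2 -= 3·row0 → [0,-6,18,-17]
  row3 -= -3·row0 → [0,-6,6,0]
  row2 -= -3·row1 → [0,0,3,-5]
  row3 -= -3·row1 → [0,0,-9,12]
  row3 -= -3·row2 → [0,0,0,-3]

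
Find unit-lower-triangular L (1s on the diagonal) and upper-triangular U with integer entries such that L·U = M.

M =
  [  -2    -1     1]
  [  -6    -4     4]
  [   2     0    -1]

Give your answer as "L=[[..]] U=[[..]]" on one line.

L=[[1,0,0],[3,1,0],[-1,1,1]] U=[[-2,-1,1],[0,-1,1],[0,0,-1]]

  row1 -= 3·row0 → [0,-1,1]
  row2 -= -1·row0 → [0,-1,0]
  row2 -= 1·row1 → [0,0,-1]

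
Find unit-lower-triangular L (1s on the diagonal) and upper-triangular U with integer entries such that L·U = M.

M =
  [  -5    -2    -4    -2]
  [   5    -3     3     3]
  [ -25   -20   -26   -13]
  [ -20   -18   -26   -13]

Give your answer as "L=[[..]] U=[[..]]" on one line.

L=[[1,0,0,0],[-1,1,0,0],[5,2,1,0],[4,2,2,1]] U=[[-5,-2,-4,-2],[0,-5,-1,1],[0,0,-4,-5],[0,0,0,3]]

  R1 -= -1·R0 → [0,-5,-1,1]
  R2 -= 5·R0 → [0,-10,-6,-3]
  R3 -= 4·R0 → [0,-10,-10,-5]
  R2 -= 2·R1 → [0,0,-4,-5]
  R3 -= 2·R1 → [0,0,-8,-7]
  R3 -= 2·R2 → [0,0,0,3]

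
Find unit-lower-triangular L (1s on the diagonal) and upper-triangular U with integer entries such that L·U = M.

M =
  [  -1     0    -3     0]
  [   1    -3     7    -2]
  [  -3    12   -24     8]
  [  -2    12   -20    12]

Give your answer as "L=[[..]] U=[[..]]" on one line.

L=[[1,0,0,0],[-1,1,0,0],[3,-4,1,0],[2,-4,2,1]] U=[[-1,0,-3,0],[0,-3,4,-2],[0,0,1,0],[0,0,0,4]]

  r1 -= -1·r0 → [0,-3,4,-2]
  r2 -= 3·r0 → [0,12,-15,8]
  r3 -= 2·r0 → [0,12,-14,12]
  r2 -= -4·r1 → [0,0,1,0]
  r3 -= -4·r1 → [0,0,2,4]
  r3 -= 2·r2 → [0,0,0,4]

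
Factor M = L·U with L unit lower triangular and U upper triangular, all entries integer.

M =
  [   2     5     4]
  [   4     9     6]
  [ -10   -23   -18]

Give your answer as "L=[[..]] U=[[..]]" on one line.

  R1 -= 2·R0 → [0,-1,-2]
  R2 -= -5·R0 → [0,2,2]
  R2 -= -2·R1 → [0,0,-2]

L=[[1,0,0],[2,1,0],[-5,-2,1]] U=[[2,5,4],[0,-1,-2],[0,0,-2]]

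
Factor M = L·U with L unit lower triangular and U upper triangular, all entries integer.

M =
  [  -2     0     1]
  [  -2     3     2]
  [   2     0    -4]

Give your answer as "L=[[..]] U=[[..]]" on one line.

  R1 -= 1·R0 → [0,3,1]
  R2 -= -1·R0 → [0,0,-3]
  R2 -= 0·R1 → [0,0,-3]

L=[[1,0,0],[1,1,0],[-1,0,1]] U=[[-2,0,1],[0,3,1],[0,0,-3]]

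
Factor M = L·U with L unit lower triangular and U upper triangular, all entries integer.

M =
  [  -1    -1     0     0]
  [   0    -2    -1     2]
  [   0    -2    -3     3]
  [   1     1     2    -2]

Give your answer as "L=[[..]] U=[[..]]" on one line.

L=[[1,0,0,0],[0,1,0,0],[0,1,1,0],[-1,0,-1,1]] U=[[-1,-1,0,0],[0,-2,-1,2],[0,0,-2,1],[0,0,0,-1]]

  R1 -= 0·R0 → [0,-2,-1,2]
  R2 -= 0·R0 → [0,-2,-3,3]
  R3 -= -1·R0 → [0,0,2,-2]
  R2 -= 1·R1 → [0,0,-2,1]
  R3 -= 0·R1 → [0,0,2,-2]
  R3 -= -1·R2 → [0,0,0,-1]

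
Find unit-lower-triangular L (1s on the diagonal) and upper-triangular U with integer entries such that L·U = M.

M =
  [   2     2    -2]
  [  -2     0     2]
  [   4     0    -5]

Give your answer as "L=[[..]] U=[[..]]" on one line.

L=[[1,0,0],[-1,1,0],[2,-2,1]] U=[[2,2,-2],[0,2,0],[0,0,-1]]

  R1 -= -1·R0 → [0,2,0]
  R2 -= 2·R0 → [0,-4,-1]
  R2 -= -2·R1 → [0,0,-1]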